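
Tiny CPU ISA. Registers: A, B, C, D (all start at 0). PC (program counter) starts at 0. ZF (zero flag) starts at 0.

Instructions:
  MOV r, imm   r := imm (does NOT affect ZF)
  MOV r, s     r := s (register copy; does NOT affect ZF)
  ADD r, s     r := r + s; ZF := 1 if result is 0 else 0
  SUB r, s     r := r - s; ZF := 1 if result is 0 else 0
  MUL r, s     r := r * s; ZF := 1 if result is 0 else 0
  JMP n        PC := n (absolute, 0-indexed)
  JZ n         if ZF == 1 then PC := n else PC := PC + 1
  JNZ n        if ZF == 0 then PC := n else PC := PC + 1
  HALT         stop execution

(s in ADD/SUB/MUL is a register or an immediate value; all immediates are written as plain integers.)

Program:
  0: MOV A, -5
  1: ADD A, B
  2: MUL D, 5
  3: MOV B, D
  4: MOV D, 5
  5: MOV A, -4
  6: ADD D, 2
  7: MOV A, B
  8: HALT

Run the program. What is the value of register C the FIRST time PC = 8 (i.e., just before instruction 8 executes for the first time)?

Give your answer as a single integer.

Step 1: PC=0 exec 'MOV A, -5'. After: A=-5 B=0 C=0 D=0 ZF=0 PC=1
Step 2: PC=1 exec 'ADD A, B'. After: A=-5 B=0 C=0 D=0 ZF=0 PC=2
Step 3: PC=2 exec 'MUL D, 5'. After: A=-5 B=0 C=0 D=0 ZF=1 PC=3
Step 4: PC=3 exec 'MOV B, D'. After: A=-5 B=0 C=0 D=0 ZF=1 PC=4
Step 5: PC=4 exec 'MOV D, 5'. After: A=-5 B=0 C=0 D=5 ZF=1 PC=5
Step 6: PC=5 exec 'MOV A, -4'. After: A=-4 B=0 C=0 D=5 ZF=1 PC=6
Step 7: PC=6 exec 'ADD D, 2'. After: A=-4 B=0 C=0 D=7 ZF=0 PC=7
Step 8: PC=7 exec 'MOV A, B'. After: A=0 B=0 C=0 D=7 ZF=0 PC=8
First time PC=8: C=0

0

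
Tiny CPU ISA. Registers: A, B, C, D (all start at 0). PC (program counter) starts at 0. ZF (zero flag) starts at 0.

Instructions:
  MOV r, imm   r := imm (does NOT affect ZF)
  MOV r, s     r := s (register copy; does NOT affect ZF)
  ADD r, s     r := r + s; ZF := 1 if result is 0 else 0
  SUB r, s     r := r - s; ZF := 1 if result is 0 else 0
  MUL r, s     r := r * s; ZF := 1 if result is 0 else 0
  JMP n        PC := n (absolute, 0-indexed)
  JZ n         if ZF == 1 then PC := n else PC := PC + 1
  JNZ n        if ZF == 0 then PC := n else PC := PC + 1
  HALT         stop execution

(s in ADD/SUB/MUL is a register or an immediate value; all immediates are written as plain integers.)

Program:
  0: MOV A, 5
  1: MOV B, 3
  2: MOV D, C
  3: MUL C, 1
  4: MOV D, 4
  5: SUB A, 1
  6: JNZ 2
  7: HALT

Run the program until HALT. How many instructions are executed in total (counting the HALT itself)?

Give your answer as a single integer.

Step 1: PC=0 exec 'MOV A, 5'. After: A=5 B=0 C=0 D=0 ZF=0 PC=1
Step 2: PC=1 exec 'MOV B, 3'. After: A=5 B=3 C=0 D=0 ZF=0 PC=2
Step 3: PC=2 exec 'MOV D, C'. After: A=5 B=3 C=0 D=0 ZF=0 PC=3
Step 4: PC=3 exec 'MUL C, 1'. After: A=5 B=3 C=0 D=0 ZF=1 PC=4
Step 5: PC=4 exec 'MOV D, 4'. After: A=5 B=3 C=0 D=4 ZF=1 PC=5
Step 6: PC=5 exec 'SUB A, 1'. After: A=4 B=3 C=0 D=4 ZF=0 PC=6
Step 7: PC=6 exec 'JNZ 2'. After: A=4 B=3 C=0 D=4 ZF=0 PC=2
Step 8: PC=2 exec 'MOV D, C'. After: A=4 B=3 C=0 D=0 ZF=0 PC=3
Step 9: PC=3 exec 'MUL C, 1'. After: A=4 B=3 C=0 D=0 ZF=1 PC=4
Step 10: PC=4 exec 'MOV D, 4'. After: A=4 B=3 C=0 D=4 ZF=1 PC=5
Step 11: PC=5 exec 'SUB A, 1'. After: A=3 B=3 C=0 D=4 ZF=0 PC=6
Step 12: PC=6 exec 'JNZ 2'. After: A=3 B=3 C=0 D=4 ZF=0 PC=2
Step 13: PC=2 exec 'MOV D, C'. After: A=3 B=3 C=0 D=0 ZF=0 PC=3
Step 14: PC=3 exec 'MUL C, 1'. After: A=3 B=3 C=0 D=0 ZF=1 PC=4
Step 15: PC=4 exec 'MOV D, 4'. After: A=3 B=3 C=0 D=4 ZF=1 PC=5
Step 16: PC=5 exec 'SUB A, 1'. After: A=2 B=3 C=0 D=4 ZF=0 PC=6
Step 17: PC=6 exec 'JNZ 2'. After: A=2 B=3 C=0 D=4 ZF=0 PC=2
Step 18: PC=2 exec 'MOV D, C'. After: A=2 B=3 C=0 D=0 ZF=0 PC=3
Step 19: PC=3 exec 'MUL C, 1'. After: A=2 B=3 C=0 D=0 ZF=1 PC=4
Step 20: PC=4 exec 'MOV D, 4'. After: A=2 B=3 C=0 D=4 ZF=1 PC=5
Step 21: PC=5 exec 'SUB A, 1'. After: A=1 B=3 C=0 D=4 ZF=0 PC=6
Step 22: PC=6 exec 'JNZ 2'. After: A=1 B=3 C=0 D=4 ZF=0 PC=2
Step 23: PC=2 exec 'MOV D, C'. After: A=1 B=3 C=0 D=0 ZF=0 PC=3
Step 24: PC=3 exec 'MUL C, 1'. After: A=1 B=3 C=0 D=0 ZF=1 PC=4
Step 25: PC=4 exec 'MOV D, 4'. After: A=1 B=3 C=0 D=4 ZF=1 PC=5
Step 26: PC=5 exec 'SUB A, 1'. After: A=0 B=3 C=0 D=4 ZF=1 PC=6
Step 27: PC=6 exec 'JNZ 2'. After: A=0 B=3 C=0 D=4 ZF=1 PC=7
Step 28: PC=7 exec 'HALT'. After: A=0 B=3 C=0 D=4 ZF=1 PC=7 HALTED
Total instructions executed: 28

Answer: 28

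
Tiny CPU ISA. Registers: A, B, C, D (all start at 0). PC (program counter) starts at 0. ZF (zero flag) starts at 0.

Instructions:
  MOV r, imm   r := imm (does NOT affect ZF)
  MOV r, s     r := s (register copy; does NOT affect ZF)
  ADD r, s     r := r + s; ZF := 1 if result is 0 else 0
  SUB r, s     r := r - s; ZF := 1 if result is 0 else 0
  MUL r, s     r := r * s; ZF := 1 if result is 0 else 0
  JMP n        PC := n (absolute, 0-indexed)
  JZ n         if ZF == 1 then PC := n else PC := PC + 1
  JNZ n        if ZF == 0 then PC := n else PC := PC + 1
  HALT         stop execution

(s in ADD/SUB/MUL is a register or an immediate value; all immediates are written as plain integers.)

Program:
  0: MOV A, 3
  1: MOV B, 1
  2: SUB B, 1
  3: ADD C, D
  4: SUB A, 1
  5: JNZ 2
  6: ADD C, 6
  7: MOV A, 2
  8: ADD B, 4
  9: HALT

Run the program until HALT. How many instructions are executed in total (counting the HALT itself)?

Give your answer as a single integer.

Answer: 18

Derivation:
Step 1: PC=0 exec 'MOV A, 3'. After: A=3 B=0 C=0 D=0 ZF=0 PC=1
Step 2: PC=1 exec 'MOV B, 1'. After: A=3 B=1 C=0 D=0 ZF=0 PC=2
Step 3: PC=2 exec 'SUB B, 1'. After: A=3 B=0 C=0 D=0 ZF=1 PC=3
Step 4: PC=3 exec 'ADD C, D'. After: A=3 B=0 C=0 D=0 ZF=1 PC=4
Step 5: PC=4 exec 'SUB A, 1'. After: A=2 B=0 C=0 D=0 ZF=0 PC=5
Step 6: PC=5 exec 'JNZ 2'. After: A=2 B=0 C=0 D=0 ZF=0 PC=2
Step 7: PC=2 exec 'SUB B, 1'. After: A=2 B=-1 C=0 D=0 ZF=0 PC=3
Step 8: PC=3 exec 'ADD C, D'. After: A=2 B=-1 C=0 D=0 ZF=1 PC=4
Step 9: PC=4 exec 'SUB A, 1'. After: A=1 B=-1 C=0 D=0 ZF=0 PC=5
Step 10: PC=5 exec 'JNZ 2'. After: A=1 B=-1 C=0 D=0 ZF=0 PC=2
Step 11: PC=2 exec 'SUB B, 1'. After: A=1 B=-2 C=0 D=0 ZF=0 PC=3
Step 12: PC=3 exec 'ADD C, D'. After: A=1 B=-2 C=0 D=0 ZF=1 PC=4
Step 13: PC=4 exec 'SUB A, 1'. After: A=0 B=-2 C=0 D=0 ZF=1 PC=5
Step 14: PC=5 exec 'JNZ 2'. After: A=0 B=-2 C=0 D=0 ZF=1 PC=6
Step 15: PC=6 exec 'ADD C, 6'. After: A=0 B=-2 C=6 D=0 ZF=0 PC=7
Step 16: PC=7 exec 'MOV A, 2'. After: A=2 B=-2 C=6 D=0 ZF=0 PC=8
Step 17: PC=8 exec 'ADD B, 4'. After: A=2 B=2 C=6 D=0 ZF=0 PC=9
Step 18: PC=9 exec 'HALT'. After: A=2 B=2 C=6 D=0 ZF=0 PC=9 HALTED
Total instructions executed: 18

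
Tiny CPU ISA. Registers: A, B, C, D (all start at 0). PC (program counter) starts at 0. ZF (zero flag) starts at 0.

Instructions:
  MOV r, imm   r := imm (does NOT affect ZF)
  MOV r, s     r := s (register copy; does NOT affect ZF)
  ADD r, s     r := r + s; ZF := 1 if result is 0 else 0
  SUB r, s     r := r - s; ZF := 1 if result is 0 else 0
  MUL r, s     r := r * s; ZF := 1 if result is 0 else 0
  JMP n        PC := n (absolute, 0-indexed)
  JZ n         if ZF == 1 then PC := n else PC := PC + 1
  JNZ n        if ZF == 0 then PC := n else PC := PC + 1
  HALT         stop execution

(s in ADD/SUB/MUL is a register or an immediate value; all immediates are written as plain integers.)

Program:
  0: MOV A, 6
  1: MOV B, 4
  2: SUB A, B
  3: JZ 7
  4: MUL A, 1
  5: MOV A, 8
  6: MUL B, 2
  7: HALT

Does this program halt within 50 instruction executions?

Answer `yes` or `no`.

Answer: yes

Derivation:
Step 1: PC=0 exec 'MOV A, 6'. After: A=6 B=0 C=0 D=0 ZF=0 PC=1
Step 2: PC=1 exec 'MOV B, 4'. After: A=6 B=4 C=0 D=0 ZF=0 PC=2
Step 3: PC=2 exec 'SUB A, B'. After: A=2 B=4 C=0 D=0 ZF=0 PC=3
Step 4: PC=3 exec 'JZ 7'. After: A=2 B=4 C=0 D=0 ZF=0 PC=4
Step 5: PC=4 exec 'MUL A, 1'. After: A=2 B=4 C=0 D=0 ZF=0 PC=5
Step 6: PC=5 exec 'MOV A, 8'. After: A=8 B=4 C=0 D=0 ZF=0 PC=6
Step 7: PC=6 exec 'MUL B, 2'. After: A=8 B=8 C=0 D=0 ZF=0 PC=7
Step 8: PC=7 exec 'HALT'. After: A=8 B=8 C=0 D=0 ZF=0 PC=7 HALTED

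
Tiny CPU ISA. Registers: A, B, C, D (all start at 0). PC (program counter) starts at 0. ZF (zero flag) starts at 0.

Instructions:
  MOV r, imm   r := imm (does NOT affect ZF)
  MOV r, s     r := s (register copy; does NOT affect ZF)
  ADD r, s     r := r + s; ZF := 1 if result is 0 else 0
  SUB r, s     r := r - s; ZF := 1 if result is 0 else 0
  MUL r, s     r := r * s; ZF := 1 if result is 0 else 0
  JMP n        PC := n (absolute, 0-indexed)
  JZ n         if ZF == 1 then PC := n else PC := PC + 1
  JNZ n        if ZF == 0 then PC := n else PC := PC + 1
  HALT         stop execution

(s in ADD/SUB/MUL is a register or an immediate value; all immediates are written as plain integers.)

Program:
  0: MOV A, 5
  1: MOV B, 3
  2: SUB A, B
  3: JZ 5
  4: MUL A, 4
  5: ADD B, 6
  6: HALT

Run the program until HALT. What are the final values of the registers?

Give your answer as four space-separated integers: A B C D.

Answer: 8 9 0 0

Derivation:
Step 1: PC=0 exec 'MOV A, 5'. After: A=5 B=0 C=0 D=0 ZF=0 PC=1
Step 2: PC=1 exec 'MOV B, 3'. After: A=5 B=3 C=0 D=0 ZF=0 PC=2
Step 3: PC=2 exec 'SUB A, B'. After: A=2 B=3 C=0 D=0 ZF=0 PC=3
Step 4: PC=3 exec 'JZ 5'. After: A=2 B=3 C=0 D=0 ZF=0 PC=4
Step 5: PC=4 exec 'MUL A, 4'. After: A=8 B=3 C=0 D=0 ZF=0 PC=5
Step 6: PC=5 exec 'ADD B, 6'. After: A=8 B=9 C=0 D=0 ZF=0 PC=6
Step 7: PC=6 exec 'HALT'. After: A=8 B=9 C=0 D=0 ZF=0 PC=6 HALTED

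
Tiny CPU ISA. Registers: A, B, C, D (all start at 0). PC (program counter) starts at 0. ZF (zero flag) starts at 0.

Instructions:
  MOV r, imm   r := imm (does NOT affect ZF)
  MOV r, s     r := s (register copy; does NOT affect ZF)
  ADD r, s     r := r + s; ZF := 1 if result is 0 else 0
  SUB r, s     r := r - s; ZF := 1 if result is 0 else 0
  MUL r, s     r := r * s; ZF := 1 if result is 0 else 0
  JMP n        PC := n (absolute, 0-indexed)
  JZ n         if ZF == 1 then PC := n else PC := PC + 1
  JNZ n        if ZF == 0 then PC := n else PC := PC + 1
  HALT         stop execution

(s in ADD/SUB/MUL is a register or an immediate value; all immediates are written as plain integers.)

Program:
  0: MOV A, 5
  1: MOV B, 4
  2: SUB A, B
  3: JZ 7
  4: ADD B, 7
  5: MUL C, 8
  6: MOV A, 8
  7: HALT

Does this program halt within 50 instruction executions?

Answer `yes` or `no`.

Answer: yes

Derivation:
Step 1: PC=0 exec 'MOV A, 5'. After: A=5 B=0 C=0 D=0 ZF=0 PC=1
Step 2: PC=1 exec 'MOV B, 4'. After: A=5 B=4 C=0 D=0 ZF=0 PC=2
Step 3: PC=2 exec 'SUB A, B'. After: A=1 B=4 C=0 D=0 ZF=0 PC=3
Step 4: PC=3 exec 'JZ 7'. After: A=1 B=4 C=0 D=0 ZF=0 PC=4
Step 5: PC=4 exec 'ADD B, 7'. After: A=1 B=11 C=0 D=0 ZF=0 PC=5
Step 6: PC=5 exec 'MUL C, 8'. After: A=1 B=11 C=0 D=0 ZF=1 PC=6
Step 7: PC=6 exec 'MOV A, 8'. After: A=8 B=11 C=0 D=0 ZF=1 PC=7
Step 8: PC=7 exec 'HALT'. After: A=8 B=11 C=0 D=0 ZF=1 PC=7 HALTED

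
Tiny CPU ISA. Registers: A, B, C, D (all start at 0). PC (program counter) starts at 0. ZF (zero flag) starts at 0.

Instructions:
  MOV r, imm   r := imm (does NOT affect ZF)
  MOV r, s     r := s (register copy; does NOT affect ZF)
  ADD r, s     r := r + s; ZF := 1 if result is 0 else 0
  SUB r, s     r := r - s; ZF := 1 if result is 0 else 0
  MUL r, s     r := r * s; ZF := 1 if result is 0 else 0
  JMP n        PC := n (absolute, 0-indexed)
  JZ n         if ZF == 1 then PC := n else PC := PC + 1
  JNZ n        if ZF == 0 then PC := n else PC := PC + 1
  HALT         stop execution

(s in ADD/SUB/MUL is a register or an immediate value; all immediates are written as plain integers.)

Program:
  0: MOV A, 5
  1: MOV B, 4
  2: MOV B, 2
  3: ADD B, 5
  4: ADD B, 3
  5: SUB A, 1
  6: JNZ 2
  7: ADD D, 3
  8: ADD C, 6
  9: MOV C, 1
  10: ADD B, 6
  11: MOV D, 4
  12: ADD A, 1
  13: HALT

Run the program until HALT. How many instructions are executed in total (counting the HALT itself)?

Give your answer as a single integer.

Step 1: PC=0 exec 'MOV A, 5'. After: A=5 B=0 C=0 D=0 ZF=0 PC=1
Step 2: PC=1 exec 'MOV B, 4'. After: A=5 B=4 C=0 D=0 ZF=0 PC=2
Step 3: PC=2 exec 'MOV B, 2'. After: A=5 B=2 C=0 D=0 ZF=0 PC=3
Step 4: PC=3 exec 'ADD B, 5'. After: A=5 B=7 C=0 D=0 ZF=0 PC=4
Step 5: PC=4 exec 'ADD B, 3'. After: A=5 B=10 C=0 D=0 ZF=0 PC=5
Step 6: PC=5 exec 'SUB A, 1'. After: A=4 B=10 C=0 D=0 ZF=0 PC=6
Step 7: PC=6 exec 'JNZ 2'. After: A=4 B=10 C=0 D=0 ZF=0 PC=2
Step 8: PC=2 exec 'MOV B, 2'. After: A=4 B=2 C=0 D=0 ZF=0 PC=3
Step 9: PC=3 exec 'ADD B, 5'. After: A=4 B=7 C=0 D=0 ZF=0 PC=4
Step 10: PC=4 exec 'ADD B, 3'. After: A=4 B=10 C=0 D=0 ZF=0 PC=5
Step 11: PC=5 exec 'SUB A, 1'. After: A=3 B=10 C=0 D=0 ZF=0 PC=6
Step 12: PC=6 exec 'JNZ 2'. After: A=3 B=10 C=0 D=0 ZF=0 PC=2
Step 13: PC=2 exec 'MOV B, 2'. After: A=3 B=2 C=0 D=0 ZF=0 PC=3
Step 14: PC=3 exec 'ADD B, 5'. After: A=3 B=7 C=0 D=0 ZF=0 PC=4
Step 15: PC=4 exec 'ADD B, 3'. After: A=3 B=10 C=0 D=0 ZF=0 PC=5
Step 16: PC=5 exec 'SUB A, 1'. After: A=2 B=10 C=0 D=0 ZF=0 PC=6
Step 17: PC=6 exec 'JNZ 2'. After: A=2 B=10 C=0 D=0 ZF=0 PC=2
Step 18: PC=2 exec 'MOV B, 2'. After: A=2 B=2 C=0 D=0 ZF=0 PC=3
Step 19: PC=3 exec 'ADD B, 5'. After: A=2 B=7 C=0 D=0 ZF=0 PC=4
Step 20: PC=4 exec 'ADD B, 3'. After: A=2 B=10 C=0 D=0 ZF=0 PC=5
Step 21: PC=5 exec 'SUB A, 1'. After: A=1 B=10 C=0 D=0 ZF=0 PC=6
Step 22: PC=6 exec 'JNZ 2'. After: A=1 B=10 C=0 D=0 ZF=0 PC=2
Step 23: PC=2 exec 'MOV B, 2'. After: A=1 B=2 C=0 D=0 ZF=0 PC=3
Step 24: PC=3 exec 'ADD B, 5'. After: A=1 B=7 C=0 D=0 ZF=0 PC=4
Step 25: PC=4 exec 'ADD B, 3'. After: A=1 B=10 C=0 D=0 ZF=0 PC=5
Step 26: PC=5 exec 'SUB A, 1'. After: A=0 B=10 C=0 D=0 ZF=1 PC=6
Step 27: PC=6 exec 'JNZ 2'. After: A=0 B=10 C=0 D=0 ZF=1 PC=7
Step 28: PC=7 exec 'ADD D, 3'. After: A=0 B=10 C=0 D=3 ZF=0 PC=8
Step 29: PC=8 exec 'ADD C, 6'. After: A=0 B=10 C=6 D=3 ZF=0 PC=9
Step 30: PC=9 exec 'MOV C, 1'. After: A=0 B=10 C=1 D=3 ZF=0 PC=10
Step 31: PC=10 exec 'ADD B, 6'. After: A=0 B=16 C=1 D=3 ZF=0 PC=11
Step 32: PC=11 exec 'MOV D, 4'. After: A=0 B=16 C=1 D=4 ZF=0 PC=12
Step 33: PC=12 exec 'ADD A, 1'. After: A=1 B=16 C=1 D=4 ZF=0 PC=13
Step 34: PC=13 exec 'HALT'. After: A=1 B=16 C=1 D=4 ZF=0 PC=13 HALTED
Total instructions executed: 34

Answer: 34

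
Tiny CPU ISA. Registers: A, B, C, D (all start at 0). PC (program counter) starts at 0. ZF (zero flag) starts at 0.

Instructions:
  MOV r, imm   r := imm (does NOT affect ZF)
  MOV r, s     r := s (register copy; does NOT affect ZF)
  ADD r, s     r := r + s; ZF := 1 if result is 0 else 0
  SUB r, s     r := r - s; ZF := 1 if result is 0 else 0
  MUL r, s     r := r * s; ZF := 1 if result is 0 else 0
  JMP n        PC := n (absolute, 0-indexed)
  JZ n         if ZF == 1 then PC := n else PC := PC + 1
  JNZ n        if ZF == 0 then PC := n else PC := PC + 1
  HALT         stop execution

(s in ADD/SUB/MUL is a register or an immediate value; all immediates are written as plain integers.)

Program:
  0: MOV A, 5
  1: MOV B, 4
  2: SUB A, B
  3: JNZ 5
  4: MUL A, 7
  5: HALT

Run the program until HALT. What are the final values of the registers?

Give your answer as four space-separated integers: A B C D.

Step 1: PC=0 exec 'MOV A, 5'. After: A=5 B=0 C=0 D=0 ZF=0 PC=1
Step 2: PC=1 exec 'MOV B, 4'. After: A=5 B=4 C=0 D=0 ZF=0 PC=2
Step 3: PC=2 exec 'SUB A, B'. After: A=1 B=4 C=0 D=0 ZF=0 PC=3
Step 4: PC=3 exec 'JNZ 5'. After: A=1 B=4 C=0 D=0 ZF=0 PC=5
Step 5: PC=5 exec 'HALT'. After: A=1 B=4 C=0 D=0 ZF=0 PC=5 HALTED

Answer: 1 4 0 0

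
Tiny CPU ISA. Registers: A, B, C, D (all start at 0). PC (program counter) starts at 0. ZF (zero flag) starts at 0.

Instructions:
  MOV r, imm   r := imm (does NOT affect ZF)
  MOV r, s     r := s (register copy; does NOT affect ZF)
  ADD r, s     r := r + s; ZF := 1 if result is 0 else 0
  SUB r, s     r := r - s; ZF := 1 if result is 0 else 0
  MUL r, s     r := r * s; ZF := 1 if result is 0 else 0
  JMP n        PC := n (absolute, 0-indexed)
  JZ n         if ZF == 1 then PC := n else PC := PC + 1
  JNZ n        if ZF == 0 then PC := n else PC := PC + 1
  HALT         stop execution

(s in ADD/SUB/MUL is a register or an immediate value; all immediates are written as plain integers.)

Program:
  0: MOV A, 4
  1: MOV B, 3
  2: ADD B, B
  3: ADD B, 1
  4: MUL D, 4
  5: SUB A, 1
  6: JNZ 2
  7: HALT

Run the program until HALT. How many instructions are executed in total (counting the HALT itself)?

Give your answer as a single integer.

Answer: 23

Derivation:
Step 1: PC=0 exec 'MOV A, 4'. After: A=4 B=0 C=0 D=0 ZF=0 PC=1
Step 2: PC=1 exec 'MOV B, 3'. After: A=4 B=3 C=0 D=0 ZF=0 PC=2
Step 3: PC=2 exec 'ADD B, B'. After: A=4 B=6 C=0 D=0 ZF=0 PC=3
Step 4: PC=3 exec 'ADD B, 1'. After: A=4 B=7 C=0 D=0 ZF=0 PC=4
Step 5: PC=4 exec 'MUL D, 4'. After: A=4 B=7 C=0 D=0 ZF=1 PC=5
Step 6: PC=5 exec 'SUB A, 1'. After: A=3 B=7 C=0 D=0 ZF=0 PC=6
Step 7: PC=6 exec 'JNZ 2'. After: A=3 B=7 C=0 D=0 ZF=0 PC=2
Step 8: PC=2 exec 'ADD B, B'. After: A=3 B=14 C=0 D=0 ZF=0 PC=3
Step 9: PC=3 exec 'ADD B, 1'. After: A=3 B=15 C=0 D=0 ZF=0 PC=4
Step 10: PC=4 exec 'MUL D, 4'. After: A=3 B=15 C=0 D=0 ZF=1 PC=5
Step 11: PC=5 exec 'SUB A, 1'. After: A=2 B=15 C=0 D=0 ZF=0 PC=6
Step 12: PC=6 exec 'JNZ 2'. After: A=2 B=15 C=0 D=0 ZF=0 PC=2
Step 13: PC=2 exec 'ADD B, B'. After: A=2 B=30 C=0 D=0 ZF=0 PC=3
Step 14: PC=3 exec 'ADD B, 1'. After: A=2 B=31 C=0 D=0 ZF=0 PC=4
Step 15: PC=4 exec 'MUL D, 4'. After: A=2 B=31 C=0 D=0 ZF=1 PC=5
Step 16: PC=5 exec 'SUB A, 1'. After: A=1 B=31 C=0 D=0 ZF=0 PC=6
Step 17: PC=6 exec 'JNZ 2'. After: A=1 B=31 C=0 D=0 ZF=0 PC=2
Step 18: PC=2 exec 'ADD B, B'. After: A=1 B=62 C=0 D=0 ZF=0 PC=3
Step 19: PC=3 exec 'ADD B, 1'. After: A=1 B=63 C=0 D=0 ZF=0 PC=4
Step 20: PC=4 exec 'MUL D, 4'. After: A=1 B=63 C=0 D=0 ZF=1 PC=5
Step 21: PC=5 exec 'SUB A, 1'. After: A=0 B=63 C=0 D=0 ZF=1 PC=6
Step 22: PC=6 exec 'JNZ 2'. After: A=0 B=63 C=0 D=0 ZF=1 PC=7
Step 23: PC=7 exec 'HALT'. After: A=0 B=63 C=0 D=0 ZF=1 PC=7 HALTED
Total instructions executed: 23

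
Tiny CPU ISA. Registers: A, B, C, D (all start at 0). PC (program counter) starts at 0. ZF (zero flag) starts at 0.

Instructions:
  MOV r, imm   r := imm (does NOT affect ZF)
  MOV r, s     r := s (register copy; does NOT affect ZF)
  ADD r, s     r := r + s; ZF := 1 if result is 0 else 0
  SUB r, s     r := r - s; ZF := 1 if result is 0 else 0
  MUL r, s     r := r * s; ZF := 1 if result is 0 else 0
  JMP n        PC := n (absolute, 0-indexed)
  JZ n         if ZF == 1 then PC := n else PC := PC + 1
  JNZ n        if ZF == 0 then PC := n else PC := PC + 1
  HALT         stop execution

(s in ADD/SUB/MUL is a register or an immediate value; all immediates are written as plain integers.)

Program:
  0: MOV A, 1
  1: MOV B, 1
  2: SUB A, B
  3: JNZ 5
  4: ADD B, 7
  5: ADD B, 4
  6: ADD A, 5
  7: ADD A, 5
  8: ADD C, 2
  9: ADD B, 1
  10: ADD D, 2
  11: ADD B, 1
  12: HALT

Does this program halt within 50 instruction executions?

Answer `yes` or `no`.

Step 1: PC=0 exec 'MOV A, 1'. After: A=1 B=0 C=0 D=0 ZF=0 PC=1
Step 2: PC=1 exec 'MOV B, 1'. After: A=1 B=1 C=0 D=0 ZF=0 PC=2
Step 3: PC=2 exec 'SUB A, B'. After: A=0 B=1 C=0 D=0 ZF=1 PC=3
Step 4: PC=3 exec 'JNZ 5'. After: A=0 B=1 C=0 D=0 ZF=1 PC=4
Step 5: PC=4 exec 'ADD B, 7'. After: A=0 B=8 C=0 D=0 ZF=0 PC=5
Step 6: PC=5 exec 'ADD B, 4'. After: A=0 B=12 C=0 D=0 ZF=0 PC=6
Step 7: PC=6 exec 'ADD A, 5'. After: A=5 B=12 C=0 D=0 ZF=0 PC=7
Step 8: PC=7 exec 'ADD A, 5'. After: A=10 B=12 C=0 D=0 ZF=0 PC=8
Step 9: PC=8 exec 'ADD C, 2'. After: A=10 B=12 C=2 D=0 ZF=0 PC=9
Step 10: PC=9 exec 'ADD B, 1'. After: A=10 B=13 C=2 D=0 ZF=0 PC=10
Step 11: PC=10 exec 'ADD D, 2'. After: A=10 B=13 C=2 D=2 ZF=0 PC=11
Step 12: PC=11 exec 'ADD B, 1'. After: A=10 B=14 C=2 D=2 ZF=0 PC=12
Step 13: PC=12 exec 'HALT'. After: A=10 B=14 C=2 D=2 ZF=0 PC=12 HALTED

Answer: yes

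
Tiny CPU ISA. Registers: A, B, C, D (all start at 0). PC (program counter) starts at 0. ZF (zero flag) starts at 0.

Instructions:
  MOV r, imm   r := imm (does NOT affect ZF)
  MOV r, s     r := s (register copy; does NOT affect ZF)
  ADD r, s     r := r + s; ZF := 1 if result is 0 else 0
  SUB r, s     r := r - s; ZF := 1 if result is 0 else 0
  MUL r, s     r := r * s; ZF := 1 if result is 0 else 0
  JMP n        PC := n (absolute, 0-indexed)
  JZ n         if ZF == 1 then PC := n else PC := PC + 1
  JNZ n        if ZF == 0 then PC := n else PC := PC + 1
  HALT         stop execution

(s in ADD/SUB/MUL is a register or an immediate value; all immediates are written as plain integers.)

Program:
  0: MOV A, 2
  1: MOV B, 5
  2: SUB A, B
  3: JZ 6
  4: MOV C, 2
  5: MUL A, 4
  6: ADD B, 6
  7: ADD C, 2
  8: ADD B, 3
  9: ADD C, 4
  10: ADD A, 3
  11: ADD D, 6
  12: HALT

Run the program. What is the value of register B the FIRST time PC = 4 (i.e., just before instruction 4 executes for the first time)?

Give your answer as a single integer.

Step 1: PC=0 exec 'MOV A, 2'. After: A=2 B=0 C=0 D=0 ZF=0 PC=1
Step 2: PC=1 exec 'MOV B, 5'. After: A=2 B=5 C=0 D=0 ZF=0 PC=2
Step 3: PC=2 exec 'SUB A, B'. After: A=-3 B=5 C=0 D=0 ZF=0 PC=3
Step 4: PC=3 exec 'JZ 6'. After: A=-3 B=5 C=0 D=0 ZF=0 PC=4
First time PC=4: B=5

5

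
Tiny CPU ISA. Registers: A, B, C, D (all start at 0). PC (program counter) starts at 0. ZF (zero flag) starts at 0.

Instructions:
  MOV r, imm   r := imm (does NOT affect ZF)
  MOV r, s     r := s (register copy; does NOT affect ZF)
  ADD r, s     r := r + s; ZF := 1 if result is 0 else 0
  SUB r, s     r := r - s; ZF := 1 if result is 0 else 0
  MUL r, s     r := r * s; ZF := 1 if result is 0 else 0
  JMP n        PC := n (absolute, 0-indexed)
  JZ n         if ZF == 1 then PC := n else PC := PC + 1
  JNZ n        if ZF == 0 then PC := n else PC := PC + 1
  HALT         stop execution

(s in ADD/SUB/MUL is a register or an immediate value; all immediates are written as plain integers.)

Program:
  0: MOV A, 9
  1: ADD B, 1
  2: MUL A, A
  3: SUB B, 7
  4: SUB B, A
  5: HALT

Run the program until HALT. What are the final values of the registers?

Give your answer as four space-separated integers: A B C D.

Answer: 81 -87 0 0

Derivation:
Step 1: PC=0 exec 'MOV A, 9'. After: A=9 B=0 C=0 D=0 ZF=0 PC=1
Step 2: PC=1 exec 'ADD B, 1'. After: A=9 B=1 C=0 D=0 ZF=0 PC=2
Step 3: PC=2 exec 'MUL A, A'. After: A=81 B=1 C=0 D=0 ZF=0 PC=3
Step 4: PC=3 exec 'SUB B, 7'. After: A=81 B=-6 C=0 D=0 ZF=0 PC=4
Step 5: PC=4 exec 'SUB B, A'. After: A=81 B=-87 C=0 D=0 ZF=0 PC=5
Step 6: PC=5 exec 'HALT'. After: A=81 B=-87 C=0 D=0 ZF=0 PC=5 HALTED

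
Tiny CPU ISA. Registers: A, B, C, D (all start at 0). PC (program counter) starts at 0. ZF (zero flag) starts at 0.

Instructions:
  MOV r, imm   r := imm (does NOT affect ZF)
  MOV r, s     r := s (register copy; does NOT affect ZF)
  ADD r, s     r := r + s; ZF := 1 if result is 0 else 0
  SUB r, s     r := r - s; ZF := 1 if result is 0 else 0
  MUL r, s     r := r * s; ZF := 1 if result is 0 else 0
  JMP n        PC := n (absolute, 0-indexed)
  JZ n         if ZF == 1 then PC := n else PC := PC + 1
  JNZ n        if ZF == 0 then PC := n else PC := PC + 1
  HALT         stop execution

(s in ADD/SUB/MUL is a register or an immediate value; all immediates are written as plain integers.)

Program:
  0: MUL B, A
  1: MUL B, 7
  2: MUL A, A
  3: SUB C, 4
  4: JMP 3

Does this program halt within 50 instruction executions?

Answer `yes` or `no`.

Step 1: PC=0 exec 'MUL B, A'. After: A=0 B=0 C=0 D=0 ZF=1 PC=1
Step 2: PC=1 exec 'MUL B, 7'. After: A=0 B=0 C=0 D=0 ZF=1 PC=2
Step 3: PC=2 exec 'MUL A, A'. After: A=0 B=0 C=0 D=0 ZF=1 PC=3
Step 4: PC=3 exec 'SUB C, 4'. After: A=0 B=0 C=-4 D=0 ZF=0 PC=4
Step 5: PC=4 exec 'JMP 3'. After: A=0 B=0 C=-4 D=0 ZF=0 PC=3
Step 6: PC=3 exec 'SUB C, 4'. After: A=0 B=0 C=-8 D=0 ZF=0 PC=4
Step 7: PC=4 exec 'JMP 3'. After: A=0 B=0 C=-8 D=0 ZF=0 PC=3
Step 8: PC=3 exec 'SUB C, 4'. After: A=0 B=0 C=-12 D=0 ZF=0 PC=4
Step 9: PC=4 exec 'JMP 3'. After: A=0 B=0 C=-12 D=0 ZF=0 PC=3
Step 10: PC=3 exec 'SUB C, 4'. After: A=0 B=0 C=-16 D=0 ZF=0 PC=4
Step 11: PC=4 exec 'JMP 3'. After: A=0 B=0 C=-16 D=0 ZF=0 PC=3
Step 12: PC=3 exec 'SUB C, 4'. After: A=0 B=0 C=-20 D=0 ZF=0 PC=4
Step 13: PC=4 exec 'JMP 3'. After: A=0 B=0 C=-20 D=0 ZF=0 PC=3
Step 14: PC=3 exec 'SUB C, 4'. After: A=0 B=0 C=-24 D=0 ZF=0 PC=4
Step 15: PC=4 exec 'JMP 3'. After: A=0 B=0 C=-24 D=0 ZF=0 PC=3
After 50 steps: not halted. PC revisits the same instructions with no path to HALT; will never halt.

Answer: no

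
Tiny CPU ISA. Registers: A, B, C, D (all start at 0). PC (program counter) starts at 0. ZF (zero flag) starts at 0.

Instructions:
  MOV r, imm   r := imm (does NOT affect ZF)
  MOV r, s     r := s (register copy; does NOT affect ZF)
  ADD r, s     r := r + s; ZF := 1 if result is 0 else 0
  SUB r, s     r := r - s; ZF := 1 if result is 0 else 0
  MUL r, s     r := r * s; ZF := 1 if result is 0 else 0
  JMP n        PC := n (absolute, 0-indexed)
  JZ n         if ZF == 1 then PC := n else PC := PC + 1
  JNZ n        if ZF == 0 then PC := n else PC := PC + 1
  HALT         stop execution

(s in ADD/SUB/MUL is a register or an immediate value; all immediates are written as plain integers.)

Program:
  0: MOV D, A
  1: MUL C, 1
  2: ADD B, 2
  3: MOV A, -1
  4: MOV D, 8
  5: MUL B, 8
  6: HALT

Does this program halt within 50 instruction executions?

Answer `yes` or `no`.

Answer: yes

Derivation:
Step 1: PC=0 exec 'MOV D, A'. After: A=0 B=0 C=0 D=0 ZF=0 PC=1
Step 2: PC=1 exec 'MUL C, 1'. After: A=0 B=0 C=0 D=0 ZF=1 PC=2
Step 3: PC=2 exec 'ADD B, 2'. After: A=0 B=2 C=0 D=0 ZF=0 PC=3
Step 4: PC=3 exec 'MOV A, -1'. After: A=-1 B=2 C=0 D=0 ZF=0 PC=4
Step 5: PC=4 exec 'MOV D, 8'. After: A=-1 B=2 C=0 D=8 ZF=0 PC=5
Step 6: PC=5 exec 'MUL B, 8'. After: A=-1 B=16 C=0 D=8 ZF=0 PC=6
Step 7: PC=6 exec 'HALT'. After: A=-1 B=16 C=0 D=8 ZF=0 PC=6 HALTED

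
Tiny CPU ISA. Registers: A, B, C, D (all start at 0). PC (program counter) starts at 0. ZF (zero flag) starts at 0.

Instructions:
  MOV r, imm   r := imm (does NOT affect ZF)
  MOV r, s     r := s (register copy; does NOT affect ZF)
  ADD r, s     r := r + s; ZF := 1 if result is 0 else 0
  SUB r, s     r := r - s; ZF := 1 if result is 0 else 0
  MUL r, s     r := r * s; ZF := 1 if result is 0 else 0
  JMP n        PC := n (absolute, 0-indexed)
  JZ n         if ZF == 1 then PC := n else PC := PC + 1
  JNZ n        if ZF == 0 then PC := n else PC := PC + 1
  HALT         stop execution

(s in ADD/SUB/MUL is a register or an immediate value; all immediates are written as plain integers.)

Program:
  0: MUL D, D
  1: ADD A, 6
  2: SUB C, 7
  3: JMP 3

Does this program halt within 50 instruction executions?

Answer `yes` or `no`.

Step 1: PC=0 exec 'MUL D, D'. After: A=0 B=0 C=0 D=0 ZF=1 PC=1
Step 2: PC=1 exec 'ADD A, 6'. After: A=6 B=0 C=0 D=0 ZF=0 PC=2
Step 3: PC=2 exec 'SUB C, 7'. After: A=6 B=0 C=-7 D=0 ZF=0 PC=3
Step 4: PC=3 exec 'JMP 3'. After: A=6 B=0 C=-7 D=0 ZF=0 PC=3
State after step 4 equals state after step 3: the program is in a cycle of length 1 and will never halt.

Answer: no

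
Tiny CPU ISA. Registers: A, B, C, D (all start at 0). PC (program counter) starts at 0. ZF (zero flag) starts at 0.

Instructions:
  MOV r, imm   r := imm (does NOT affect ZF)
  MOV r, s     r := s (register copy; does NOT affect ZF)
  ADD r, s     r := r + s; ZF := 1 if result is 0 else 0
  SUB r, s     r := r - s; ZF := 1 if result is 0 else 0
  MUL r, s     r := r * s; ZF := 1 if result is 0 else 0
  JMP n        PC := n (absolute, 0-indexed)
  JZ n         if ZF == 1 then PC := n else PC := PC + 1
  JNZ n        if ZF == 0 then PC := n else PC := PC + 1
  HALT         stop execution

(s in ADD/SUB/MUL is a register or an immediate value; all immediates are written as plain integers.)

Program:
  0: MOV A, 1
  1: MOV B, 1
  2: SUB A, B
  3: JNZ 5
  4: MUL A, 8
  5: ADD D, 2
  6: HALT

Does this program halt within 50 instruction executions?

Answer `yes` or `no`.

Answer: yes

Derivation:
Step 1: PC=0 exec 'MOV A, 1'. After: A=1 B=0 C=0 D=0 ZF=0 PC=1
Step 2: PC=1 exec 'MOV B, 1'. After: A=1 B=1 C=0 D=0 ZF=0 PC=2
Step 3: PC=2 exec 'SUB A, B'. After: A=0 B=1 C=0 D=0 ZF=1 PC=3
Step 4: PC=3 exec 'JNZ 5'. After: A=0 B=1 C=0 D=0 ZF=1 PC=4
Step 5: PC=4 exec 'MUL A, 8'. After: A=0 B=1 C=0 D=0 ZF=1 PC=5
Step 6: PC=5 exec 'ADD D, 2'. After: A=0 B=1 C=0 D=2 ZF=0 PC=6
Step 7: PC=6 exec 'HALT'. After: A=0 B=1 C=0 D=2 ZF=0 PC=6 HALTED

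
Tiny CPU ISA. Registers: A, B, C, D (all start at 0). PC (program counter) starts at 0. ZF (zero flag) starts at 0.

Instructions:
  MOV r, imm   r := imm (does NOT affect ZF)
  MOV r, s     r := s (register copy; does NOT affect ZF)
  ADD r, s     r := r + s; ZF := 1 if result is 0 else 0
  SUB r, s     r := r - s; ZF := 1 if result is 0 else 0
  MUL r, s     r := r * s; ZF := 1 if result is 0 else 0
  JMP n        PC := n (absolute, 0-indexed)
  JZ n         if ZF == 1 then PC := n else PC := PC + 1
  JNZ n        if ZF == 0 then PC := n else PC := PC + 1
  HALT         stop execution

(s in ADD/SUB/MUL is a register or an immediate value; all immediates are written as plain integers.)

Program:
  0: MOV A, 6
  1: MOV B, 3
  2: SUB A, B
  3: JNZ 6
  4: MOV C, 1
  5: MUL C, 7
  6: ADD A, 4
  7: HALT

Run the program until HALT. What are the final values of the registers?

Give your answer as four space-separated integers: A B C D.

Answer: 7 3 0 0

Derivation:
Step 1: PC=0 exec 'MOV A, 6'. After: A=6 B=0 C=0 D=0 ZF=0 PC=1
Step 2: PC=1 exec 'MOV B, 3'. After: A=6 B=3 C=0 D=0 ZF=0 PC=2
Step 3: PC=2 exec 'SUB A, B'. After: A=3 B=3 C=0 D=0 ZF=0 PC=3
Step 4: PC=3 exec 'JNZ 6'. After: A=3 B=3 C=0 D=0 ZF=0 PC=6
Step 5: PC=6 exec 'ADD A, 4'. After: A=7 B=3 C=0 D=0 ZF=0 PC=7
Step 6: PC=7 exec 'HALT'. After: A=7 B=3 C=0 D=0 ZF=0 PC=7 HALTED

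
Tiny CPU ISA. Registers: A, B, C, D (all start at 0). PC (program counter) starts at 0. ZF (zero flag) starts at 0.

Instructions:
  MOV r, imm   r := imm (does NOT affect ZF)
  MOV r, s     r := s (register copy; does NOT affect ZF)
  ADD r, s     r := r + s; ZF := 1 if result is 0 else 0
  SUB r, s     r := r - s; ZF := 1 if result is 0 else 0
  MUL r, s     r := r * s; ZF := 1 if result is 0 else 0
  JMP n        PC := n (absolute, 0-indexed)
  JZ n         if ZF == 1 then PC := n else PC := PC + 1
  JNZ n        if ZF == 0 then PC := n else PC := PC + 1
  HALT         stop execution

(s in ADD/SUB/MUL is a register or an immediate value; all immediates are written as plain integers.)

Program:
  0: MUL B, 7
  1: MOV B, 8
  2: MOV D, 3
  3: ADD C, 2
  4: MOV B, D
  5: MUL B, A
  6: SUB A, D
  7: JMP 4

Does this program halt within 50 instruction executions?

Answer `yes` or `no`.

Answer: no

Derivation:
Step 1: PC=0 exec 'MUL B, 7'. After: A=0 B=0 C=0 D=0 ZF=1 PC=1
Step 2: PC=1 exec 'MOV B, 8'. After: A=0 B=8 C=0 D=0 ZF=1 PC=2
Step 3: PC=2 exec 'MOV D, 3'. After: A=0 B=8 C=0 D=3 ZF=1 PC=3
Step 4: PC=3 exec 'ADD C, 2'. After: A=0 B=8 C=2 D=3 ZF=0 PC=4
Step 5: PC=4 exec 'MOV B, D'. After: A=0 B=3 C=2 D=3 ZF=0 PC=5
Step 6: PC=5 exec 'MUL B, A'. After: A=0 B=0 C=2 D=3 ZF=1 PC=6
Step 7: PC=6 exec 'SUB A, D'. After: A=-3 B=0 C=2 D=3 ZF=0 PC=7
Step 8: PC=7 exec 'JMP 4'. After: A=-3 B=0 C=2 D=3 ZF=0 PC=4
Step 9: PC=4 exec 'MOV B, D'. After: A=-3 B=3 C=2 D=3 ZF=0 PC=5
Step 10: PC=5 exec 'MUL B, A'. After: A=-3 B=-9 C=2 D=3 ZF=0 PC=6
Step 11: PC=6 exec 'SUB A, D'. After: A=-6 B=-9 C=2 D=3 ZF=0 PC=7
Step 12: PC=7 exec 'JMP 4'. After: A=-6 B=-9 C=2 D=3 ZF=0 PC=4
Step 13: PC=4 exec 'MOV B, D'. After: A=-6 B=3 C=2 D=3 ZF=0 PC=5
Step 14: PC=5 exec 'MUL B, A'. After: A=-6 B=-18 C=2 D=3 ZF=0 PC=6
Step 15: PC=6 exec 'SUB A, D'. After: A=-9 B=-18 C=2 D=3 ZF=0 PC=7
After 50 steps: not halted. PC revisits the same instructions with no path to HALT; will never halt.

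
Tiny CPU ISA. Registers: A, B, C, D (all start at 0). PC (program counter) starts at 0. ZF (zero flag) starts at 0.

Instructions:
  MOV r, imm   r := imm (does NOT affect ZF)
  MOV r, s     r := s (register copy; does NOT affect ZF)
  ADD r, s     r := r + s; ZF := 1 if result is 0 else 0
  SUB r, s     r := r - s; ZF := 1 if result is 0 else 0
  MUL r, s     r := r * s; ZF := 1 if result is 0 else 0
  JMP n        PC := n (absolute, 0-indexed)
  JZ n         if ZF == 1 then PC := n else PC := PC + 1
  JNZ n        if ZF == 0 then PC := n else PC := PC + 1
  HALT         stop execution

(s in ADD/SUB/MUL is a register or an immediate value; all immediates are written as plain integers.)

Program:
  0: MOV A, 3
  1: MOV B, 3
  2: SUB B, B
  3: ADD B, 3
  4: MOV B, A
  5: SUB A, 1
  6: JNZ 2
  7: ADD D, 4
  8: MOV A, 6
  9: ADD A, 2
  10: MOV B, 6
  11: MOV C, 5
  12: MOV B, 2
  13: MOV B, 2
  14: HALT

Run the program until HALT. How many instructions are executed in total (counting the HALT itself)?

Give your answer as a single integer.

Answer: 25

Derivation:
Step 1: PC=0 exec 'MOV A, 3'. After: A=3 B=0 C=0 D=0 ZF=0 PC=1
Step 2: PC=1 exec 'MOV B, 3'. After: A=3 B=3 C=0 D=0 ZF=0 PC=2
Step 3: PC=2 exec 'SUB B, B'. After: A=3 B=0 C=0 D=0 ZF=1 PC=3
Step 4: PC=3 exec 'ADD B, 3'. After: A=3 B=3 C=0 D=0 ZF=0 PC=4
Step 5: PC=4 exec 'MOV B, A'. After: A=3 B=3 C=0 D=0 ZF=0 PC=5
Step 6: PC=5 exec 'SUB A, 1'. After: A=2 B=3 C=0 D=0 ZF=0 PC=6
Step 7: PC=6 exec 'JNZ 2'. After: A=2 B=3 C=0 D=0 ZF=0 PC=2
Step 8: PC=2 exec 'SUB B, B'. After: A=2 B=0 C=0 D=0 ZF=1 PC=3
Step 9: PC=3 exec 'ADD B, 3'. After: A=2 B=3 C=0 D=0 ZF=0 PC=4
Step 10: PC=4 exec 'MOV B, A'. After: A=2 B=2 C=0 D=0 ZF=0 PC=5
Step 11: PC=5 exec 'SUB A, 1'. After: A=1 B=2 C=0 D=0 ZF=0 PC=6
Step 12: PC=6 exec 'JNZ 2'. After: A=1 B=2 C=0 D=0 ZF=0 PC=2
Step 13: PC=2 exec 'SUB B, B'. After: A=1 B=0 C=0 D=0 ZF=1 PC=3
Step 14: PC=3 exec 'ADD B, 3'. After: A=1 B=3 C=0 D=0 ZF=0 PC=4
Step 15: PC=4 exec 'MOV B, A'. After: A=1 B=1 C=0 D=0 ZF=0 PC=5
Step 16: PC=5 exec 'SUB A, 1'. After: A=0 B=1 C=0 D=0 ZF=1 PC=6
Step 17: PC=6 exec 'JNZ 2'. After: A=0 B=1 C=0 D=0 ZF=1 PC=7
Step 18: PC=7 exec 'ADD D, 4'. After: A=0 B=1 C=0 D=4 ZF=0 PC=8
Step 19: PC=8 exec 'MOV A, 6'. After: A=6 B=1 C=0 D=4 ZF=0 PC=9
Step 20: PC=9 exec 'ADD A, 2'. After: A=8 B=1 C=0 D=4 ZF=0 PC=10
Step 21: PC=10 exec 'MOV B, 6'. After: A=8 B=6 C=0 D=4 ZF=0 PC=11
Step 22: PC=11 exec 'MOV C, 5'. After: A=8 B=6 C=5 D=4 ZF=0 PC=12
Step 23: PC=12 exec 'MOV B, 2'. After: A=8 B=2 C=5 D=4 ZF=0 PC=13
Step 24: PC=13 exec 'MOV B, 2'. After: A=8 B=2 C=5 D=4 ZF=0 PC=14
Step 25: PC=14 exec 'HALT'. After: A=8 B=2 C=5 D=4 ZF=0 PC=14 HALTED
Total instructions executed: 25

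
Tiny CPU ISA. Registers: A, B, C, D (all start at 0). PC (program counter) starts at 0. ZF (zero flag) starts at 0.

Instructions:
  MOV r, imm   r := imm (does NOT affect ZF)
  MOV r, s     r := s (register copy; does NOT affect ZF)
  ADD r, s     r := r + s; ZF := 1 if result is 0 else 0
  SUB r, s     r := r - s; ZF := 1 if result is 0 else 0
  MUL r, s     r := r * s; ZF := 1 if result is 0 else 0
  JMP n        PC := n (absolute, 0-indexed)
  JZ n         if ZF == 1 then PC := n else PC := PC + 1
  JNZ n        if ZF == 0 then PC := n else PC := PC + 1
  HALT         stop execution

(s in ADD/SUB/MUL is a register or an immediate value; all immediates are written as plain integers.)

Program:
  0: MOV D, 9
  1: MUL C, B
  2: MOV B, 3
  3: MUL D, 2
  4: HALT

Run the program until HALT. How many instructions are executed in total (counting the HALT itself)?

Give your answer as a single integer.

Answer: 5

Derivation:
Step 1: PC=0 exec 'MOV D, 9'. After: A=0 B=0 C=0 D=9 ZF=0 PC=1
Step 2: PC=1 exec 'MUL C, B'. After: A=0 B=0 C=0 D=9 ZF=1 PC=2
Step 3: PC=2 exec 'MOV B, 3'. After: A=0 B=3 C=0 D=9 ZF=1 PC=3
Step 4: PC=3 exec 'MUL D, 2'. After: A=0 B=3 C=0 D=18 ZF=0 PC=4
Step 5: PC=4 exec 'HALT'. After: A=0 B=3 C=0 D=18 ZF=0 PC=4 HALTED
Total instructions executed: 5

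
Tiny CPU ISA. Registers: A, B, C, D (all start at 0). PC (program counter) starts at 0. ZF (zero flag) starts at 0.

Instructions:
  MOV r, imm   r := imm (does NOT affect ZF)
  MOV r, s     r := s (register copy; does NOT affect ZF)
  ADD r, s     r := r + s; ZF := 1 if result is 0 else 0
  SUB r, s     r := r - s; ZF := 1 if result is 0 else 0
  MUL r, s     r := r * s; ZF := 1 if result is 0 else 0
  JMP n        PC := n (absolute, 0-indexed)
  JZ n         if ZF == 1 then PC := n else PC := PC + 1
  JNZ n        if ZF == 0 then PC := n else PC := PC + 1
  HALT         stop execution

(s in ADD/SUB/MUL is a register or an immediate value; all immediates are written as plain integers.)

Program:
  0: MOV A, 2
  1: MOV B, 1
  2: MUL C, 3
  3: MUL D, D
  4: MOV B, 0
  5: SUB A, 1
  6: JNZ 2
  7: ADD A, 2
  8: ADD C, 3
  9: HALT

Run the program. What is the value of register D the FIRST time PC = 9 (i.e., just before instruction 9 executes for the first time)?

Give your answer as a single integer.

Step 1: PC=0 exec 'MOV A, 2'. After: A=2 B=0 C=0 D=0 ZF=0 PC=1
Step 2: PC=1 exec 'MOV B, 1'. After: A=2 B=1 C=0 D=0 ZF=0 PC=2
Step 3: PC=2 exec 'MUL C, 3'. After: A=2 B=1 C=0 D=0 ZF=1 PC=3
Step 4: PC=3 exec 'MUL D, D'. After: A=2 B=1 C=0 D=0 ZF=1 PC=4
Step 5: PC=4 exec 'MOV B, 0'. After: A=2 B=0 C=0 D=0 ZF=1 PC=5
Step 6: PC=5 exec 'SUB A, 1'. After: A=1 B=0 C=0 D=0 ZF=0 PC=6
Step 7: PC=6 exec 'JNZ 2'. After: A=1 B=0 C=0 D=0 ZF=0 PC=2
Step 8: PC=2 exec 'MUL C, 3'. After: A=1 B=0 C=0 D=0 ZF=1 PC=3
Step 9: PC=3 exec 'MUL D, D'. After: A=1 B=0 C=0 D=0 ZF=1 PC=4
Step 10: PC=4 exec 'MOV B, 0'. After: A=1 B=0 C=0 D=0 ZF=1 PC=5
Step 11: PC=5 exec 'SUB A, 1'. After: A=0 B=0 C=0 D=0 ZF=1 PC=6
Step 12: PC=6 exec 'JNZ 2'. After: A=0 B=0 C=0 D=0 ZF=1 PC=7
Step 13: PC=7 exec 'ADD A, 2'. After: A=2 B=0 C=0 D=0 ZF=0 PC=8
Step 14: PC=8 exec 'ADD C, 3'. After: A=2 B=0 C=3 D=0 ZF=0 PC=9
First time PC=9: D=0

0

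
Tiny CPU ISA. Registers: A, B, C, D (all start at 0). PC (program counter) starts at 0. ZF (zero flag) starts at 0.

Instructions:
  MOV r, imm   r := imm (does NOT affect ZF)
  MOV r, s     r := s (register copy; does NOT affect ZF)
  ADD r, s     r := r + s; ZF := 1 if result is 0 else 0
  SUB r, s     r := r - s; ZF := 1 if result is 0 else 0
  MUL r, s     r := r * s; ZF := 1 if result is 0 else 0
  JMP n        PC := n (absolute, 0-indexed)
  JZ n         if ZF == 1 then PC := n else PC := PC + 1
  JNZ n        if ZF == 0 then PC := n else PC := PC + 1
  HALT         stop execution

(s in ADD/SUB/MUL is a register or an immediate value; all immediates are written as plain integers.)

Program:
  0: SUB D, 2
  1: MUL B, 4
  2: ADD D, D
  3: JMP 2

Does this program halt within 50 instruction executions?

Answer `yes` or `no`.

Step 1: PC=0 exec 'SUB D, 2'. After: A=0 B=0 C=0 D=-2 ZF=0 PC=1
Step 2: PC=1 exec 'MUL B, 4'. After: A=0 B=0 C=0 D=-2 ZF=1 PC=2
Step 3: PC=2 exec 'ADD D, D'. After: A=0 B=0 C=0 D=-4 ZF=0 PC=3
Step 4: PC=3 exec 'JMP 2'. After: A=0 B=0 C=0 D=-4 ZF=0 PC=2
Step 5: PC=2 exec 'ADD D, D'. After: A=0 B=0 C=0 D=-8 ZF=0 PC=3
Step 6: PC=3 exec 'JMP 2'. After: A=0 B=0 C=0 D=-8 ZF=0 PC=2
Step 7: PC=2 exec 'ADD D, D'. After: A=0 B=0 C=0 D=-16 ZF=0 PC=3
Step 8: PC=3 exec 'JMP 2'. After: A=0 B=0 C=0 D=-16 ZF=0 PC=2
Step 9: PC=2 exec 'ADD D, D'. After: A=0 B=0 C=0 D=-32 ZF=0 PC=3
Step 10: PC=3 exec 'JMP 2'. After: A=0 B=0 C=0 D=-32 ZF=0 PC=2
Step 11: PC=2 exec 'ADD D, D'. After: A=0 B=0 C=0 D=-64 ZF=0 PC=3
Step 12: PC=3 exec 'JMP 2'. After: A=0 B=0 C=0 D=-64 ZF=0 PC=2
Step 13: PC=2 exec 'ADD D, D'. After: A=0 B=0 C=0 D=-128 ZF=0 PC=3
Step 14: PC=3 exec 'JMP 2'. After: A=0 B=0 C=0 D=-128 ZF=0 PC=2
Step 15: PC=2 exec 'ADD D, D'. After: A=0 B=0 C=0 D=-256 ZF=0 PC=3
After 50 steps: not halted. PC revisits the same instructions with no path to HALT; will never halt.

Answer: no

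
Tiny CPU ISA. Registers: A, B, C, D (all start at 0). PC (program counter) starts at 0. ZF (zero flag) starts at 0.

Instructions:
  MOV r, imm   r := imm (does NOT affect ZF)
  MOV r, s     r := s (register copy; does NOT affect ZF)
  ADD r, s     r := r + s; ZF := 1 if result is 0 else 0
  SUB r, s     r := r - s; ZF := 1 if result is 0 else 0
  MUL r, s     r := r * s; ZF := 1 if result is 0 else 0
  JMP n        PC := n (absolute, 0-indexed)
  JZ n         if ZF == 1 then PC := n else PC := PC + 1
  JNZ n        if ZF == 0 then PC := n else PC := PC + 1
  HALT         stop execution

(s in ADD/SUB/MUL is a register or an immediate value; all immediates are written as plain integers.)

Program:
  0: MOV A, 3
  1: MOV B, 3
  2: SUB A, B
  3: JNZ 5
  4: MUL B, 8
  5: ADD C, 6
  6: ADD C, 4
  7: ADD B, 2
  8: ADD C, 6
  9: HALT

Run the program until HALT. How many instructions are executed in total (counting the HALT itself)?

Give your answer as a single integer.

Step 1: PC=0 exec 'MOV A, 3'. After: A=3 B=0 C=0 D=0 ZF=0 PC=1
Step 2: PC=1 exec 'MOV B, 3'. After: A=3 B=3 C=0 D=0 ZF=0 PC=2
Step 3: PC=2 exec 'SUB A, B'. After: A=0 B=3 C=0 D=0 ZF=1 PC=3
Step 4: PC=3 exec 'JNZ 5'. After: A=0 B=3 C=0 D=0 ZF=1 PC=4
Step 5: PC=4 exec 'MUL B, 8'. After: A=0 B=24 C=0 D=0 ZF=0 PC=5
Step 6: PC=5 exec 'ADD C, 6'. After: A=0 B=24 C=6 D=0 ZF=0 PC=6
Step 7: PC=6 exec 'ADD C, 4'. After: A=0 B=24 C=10 D=0 ZF=0 PC=7
Step 8: PC=7 exec 'ADD B, 2'. After: A=0 B=26 C=10 D=0 ZF=0 PC=8
Step 9: PC=8 exec 'ADD C, 6'. After: A=0 B=26 C=16 D=0 ZF=0 PC=9
Step 10: PC=9 exec 'HALT'. After: A=0 B=26 C=16 D=0 ZF=0 PC=9 HALTED
Total instructions executed: 10

Answer: 10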